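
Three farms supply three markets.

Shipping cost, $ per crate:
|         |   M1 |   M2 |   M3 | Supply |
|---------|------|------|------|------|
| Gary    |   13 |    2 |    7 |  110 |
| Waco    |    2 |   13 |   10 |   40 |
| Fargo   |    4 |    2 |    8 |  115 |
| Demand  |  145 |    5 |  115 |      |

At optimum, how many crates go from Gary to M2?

The minimum-cost plan:
  Gary->M3: 110 crates
  Waco->M1: 40 crates
  Fargo->M1: 105 crates
  Fargo->M2: 5 crates
  Fargo->M3: 5 crates
Total cost = $1320.
The route Gary→M2 is not used.

0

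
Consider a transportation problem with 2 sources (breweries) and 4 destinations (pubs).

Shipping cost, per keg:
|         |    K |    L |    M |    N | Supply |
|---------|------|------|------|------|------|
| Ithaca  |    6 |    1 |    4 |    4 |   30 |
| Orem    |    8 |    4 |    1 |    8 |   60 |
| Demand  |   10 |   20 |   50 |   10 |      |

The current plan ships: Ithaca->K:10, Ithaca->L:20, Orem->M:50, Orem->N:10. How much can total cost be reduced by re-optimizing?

Current plan cost = 10·6 + 20·1 + 50·1 + 10·8 = 210.
Optimal plan:
  Ithaca→L: 20 × 1 = 20
  Ithaca→N: 10 × 4 = 40
  Orem→K: 10 × 8 = 80
  Orem→M: 50 × 1 = 50
Optimal cost = 190.
Saving = 210 − 190 = 20.

20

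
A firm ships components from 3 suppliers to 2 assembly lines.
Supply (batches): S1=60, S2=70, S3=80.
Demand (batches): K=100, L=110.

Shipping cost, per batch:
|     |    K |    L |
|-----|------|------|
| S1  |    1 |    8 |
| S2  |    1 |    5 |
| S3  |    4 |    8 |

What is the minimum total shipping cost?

890

An optimal shipping plan:
  S1 to K: 60 × 1 = 60
  S2 to K: 40 × 1 = 40
  S2 to L: 30 × 5 = 150
  S3 to L: 80 × 8 = 640
Total = 60 + 40 + 150 + 640 = 890.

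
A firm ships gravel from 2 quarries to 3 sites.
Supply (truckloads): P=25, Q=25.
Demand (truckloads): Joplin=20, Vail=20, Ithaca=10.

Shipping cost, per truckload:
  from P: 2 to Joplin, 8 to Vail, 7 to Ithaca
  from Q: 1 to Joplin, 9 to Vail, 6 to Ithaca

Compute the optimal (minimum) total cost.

245

One minimum-cost allocation:
  P to Joplin: 5 × 2 = 10
  P to Vail: 20 × 8 = 160
  Q to Joplin: 15 × 1 = 15
  Q to Ithaca: 10 × 6 = 60
Total = 10 + 160 + 15 + 60 = 245.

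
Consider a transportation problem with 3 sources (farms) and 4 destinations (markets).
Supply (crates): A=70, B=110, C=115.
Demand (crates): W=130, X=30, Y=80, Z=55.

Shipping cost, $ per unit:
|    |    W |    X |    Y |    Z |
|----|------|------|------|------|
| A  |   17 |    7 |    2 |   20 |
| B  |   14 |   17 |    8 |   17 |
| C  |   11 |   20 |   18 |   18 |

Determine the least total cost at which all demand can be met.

3020

One minimum-cost allocation:
  A→X: 30 × $7 = $210
  A→Y: 40 × $2 = $80
  B→W: 15 × $14 = $210
  B→Y: 40 × $8 = $320
  B→Z: 55 × $17 = $935
  C→W: 115 × $11 = $1265
Total = 210 + 80 + 210 + 320 + 935 + 1265 = $3020.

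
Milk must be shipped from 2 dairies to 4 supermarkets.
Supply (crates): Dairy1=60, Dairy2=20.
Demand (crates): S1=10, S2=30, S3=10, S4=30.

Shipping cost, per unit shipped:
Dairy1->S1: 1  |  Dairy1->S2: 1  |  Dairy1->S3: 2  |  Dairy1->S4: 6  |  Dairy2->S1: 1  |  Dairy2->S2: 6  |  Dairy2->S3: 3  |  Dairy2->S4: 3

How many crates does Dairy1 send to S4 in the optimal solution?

10

Solving gives:
  Dairy1 to S1: 10 crates
  Dairy1 to S2: 30 crates
  Dairy1 to S3: 10 crates
  Dairy1 to S4: 10 crates
  Dairy2 to S4: 20 crates
Total cost = 180.
So Dairy1→S4 carries 10 crates.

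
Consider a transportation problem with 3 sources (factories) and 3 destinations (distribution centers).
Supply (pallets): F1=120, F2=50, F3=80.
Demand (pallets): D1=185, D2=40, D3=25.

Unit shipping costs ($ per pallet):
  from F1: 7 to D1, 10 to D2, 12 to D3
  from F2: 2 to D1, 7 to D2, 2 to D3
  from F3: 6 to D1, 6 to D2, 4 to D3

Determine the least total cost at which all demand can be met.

An optimal shipping plan:
  F1->D1: 120 pallets
  F2->D1: 50 pallets
  F3->D1: 15 pallets
  F3->D2: 40 pallets
  F3->D3: 25 pallets
Total cost = $1370.
(Supply check: F1 ships 120; F2 ships 50; F3 ships 80.)

1370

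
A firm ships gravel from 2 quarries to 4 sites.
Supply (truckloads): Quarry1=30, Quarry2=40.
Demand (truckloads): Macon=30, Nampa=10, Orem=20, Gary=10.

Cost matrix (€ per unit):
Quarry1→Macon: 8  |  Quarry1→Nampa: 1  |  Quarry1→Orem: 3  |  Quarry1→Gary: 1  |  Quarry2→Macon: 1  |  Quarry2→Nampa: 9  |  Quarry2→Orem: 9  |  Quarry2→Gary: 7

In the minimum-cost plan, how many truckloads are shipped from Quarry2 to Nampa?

0

Solving gives:
  Quarry1→Nampa: 10 × €1 = €10
  Quarry1→Orem: 20 × €3 = €60
  Quarry2→Macon: 30 × €1 = €30
  Quarry2→Gary: 10 × €7 = €70
Total cost = €170.
The route Quarry2→Nampa is not used.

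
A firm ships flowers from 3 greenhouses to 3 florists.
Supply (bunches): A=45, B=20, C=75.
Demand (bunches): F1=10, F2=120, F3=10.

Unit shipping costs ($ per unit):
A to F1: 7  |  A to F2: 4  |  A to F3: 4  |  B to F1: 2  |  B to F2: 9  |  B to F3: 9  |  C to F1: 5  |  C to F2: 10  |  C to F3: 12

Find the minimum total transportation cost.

A cheapest plan:
  A–F2: 35 × $4 = $140
  A–F3: 10 × $4 = $40
  B–F1: 10 × $2 = $20
  B–F2: 10 × $9 = $90
  C–F2: 75 × $10 = $750
Total = 140 + 40 + 20 + 90 + 750 = $1040.
(Supply check: A ships 45; B ships 20; C ships 75.)

1040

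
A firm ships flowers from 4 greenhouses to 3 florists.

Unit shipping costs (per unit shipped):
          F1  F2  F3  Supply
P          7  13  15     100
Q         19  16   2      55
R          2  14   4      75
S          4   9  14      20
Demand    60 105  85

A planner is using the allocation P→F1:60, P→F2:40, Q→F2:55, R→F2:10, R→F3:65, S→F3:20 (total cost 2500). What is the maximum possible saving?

790

Current plan cost = 60·7 + 40·13 + 55·16 + 10·14 + 65·4 + 20·14 = 2500.
Optimal plan:
  P–F1: 15 × 7 = 105
  P–F2: 85 × 13 = 1105
  Q–F3: 55 × 2 = 110
  R–F1: 45 × 2 = 90
  R–F3: 30 × 4 = 120
  S–F2: 20 × 9 = 180
Optimal cost = 1710.
Saving = 2500 − 1710 = 790.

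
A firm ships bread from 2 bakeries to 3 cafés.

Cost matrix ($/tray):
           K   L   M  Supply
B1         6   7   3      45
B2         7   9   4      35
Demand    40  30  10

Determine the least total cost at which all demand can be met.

Optimal allocation:
  B1 to K: 5 × $6 = $30
  B1 to L: 30 × $7 = $210
  B1 to M: 10 × $3 = $30
  B2 to K: 35 × $7 = $245
Total = 30 + 210 + 30 + 245 = $515.

515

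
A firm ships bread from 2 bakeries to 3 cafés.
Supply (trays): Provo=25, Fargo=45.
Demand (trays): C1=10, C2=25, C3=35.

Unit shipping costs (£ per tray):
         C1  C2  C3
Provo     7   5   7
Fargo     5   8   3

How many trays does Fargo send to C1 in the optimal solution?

10

Optimal shipments:
  Provo to C2: 25 × £5 = £125
  Fargo to C1: 10 × £5 = £50
  Fargo to C3: 35 × £3 = £105
Total cost = £280.
So Fargo→C1 carries 10 trays.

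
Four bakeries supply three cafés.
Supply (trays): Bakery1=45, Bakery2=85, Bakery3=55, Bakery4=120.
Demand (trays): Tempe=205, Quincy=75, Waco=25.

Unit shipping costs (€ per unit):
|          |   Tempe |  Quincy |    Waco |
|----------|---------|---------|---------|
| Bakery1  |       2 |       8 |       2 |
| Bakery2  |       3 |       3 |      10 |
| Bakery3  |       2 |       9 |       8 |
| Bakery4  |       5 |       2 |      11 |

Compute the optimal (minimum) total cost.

An optimal shipping plan:
  Bakery1 to Tempe: 20 × €2 = €40
  Bakery1 to Waco: 25 × €2 = €50
  Bakery2 to Tempe: 85 × €3 = €255
  Bakery3 to Tempe: 55 × €2 = €110
  Bakery4 to Tempe: 45 × €5 = €225
  Bakery4 to Quincy: 75 × €2 = €150
Total = 40 + 50 + 255 + 110 + 225 + 150 = €830.

830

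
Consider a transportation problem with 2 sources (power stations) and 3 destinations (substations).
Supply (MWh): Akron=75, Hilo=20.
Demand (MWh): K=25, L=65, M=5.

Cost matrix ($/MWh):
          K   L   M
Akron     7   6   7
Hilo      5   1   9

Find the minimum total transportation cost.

500

Optimal allocation:
  Akron to K: 25 × $7 = $175
  Akron to L: 45 × $6 = $270
  Akron to M: 5 × $7 = $35
  Hilo to L: 20 × $1 = $20
Total = 175 + 270 + 35 + 20 = $500.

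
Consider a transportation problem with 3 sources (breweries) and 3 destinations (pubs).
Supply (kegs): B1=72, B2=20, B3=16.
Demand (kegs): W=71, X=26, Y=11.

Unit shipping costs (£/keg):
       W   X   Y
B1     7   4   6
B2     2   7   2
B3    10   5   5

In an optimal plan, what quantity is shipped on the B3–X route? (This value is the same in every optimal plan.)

Optimal shipments:
  B1→W: 51 × £7 = £357
  B1→X: 21 × £4 = £84
  B2→W: 20 × £2 = £40
  B3→X: 5 × £5 = £25
  B3→Y: 11 × £5 = £55
Total cost = £561.
So B3→X carries 5 kegs.

5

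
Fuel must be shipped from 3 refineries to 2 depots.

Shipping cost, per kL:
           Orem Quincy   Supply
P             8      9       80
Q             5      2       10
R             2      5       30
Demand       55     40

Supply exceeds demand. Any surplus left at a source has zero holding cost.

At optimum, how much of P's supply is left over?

Minimum-cost shipments:
  P→Orem: 25 × 8 = 200
  P→Quincy: 30 × 9 = 270
  Q→Quincy: 10 × 2 = 20
  R→Orem: 30 × 2 = 60
Total cost = 550.
P ships 55 of its 80, leaving 25.

25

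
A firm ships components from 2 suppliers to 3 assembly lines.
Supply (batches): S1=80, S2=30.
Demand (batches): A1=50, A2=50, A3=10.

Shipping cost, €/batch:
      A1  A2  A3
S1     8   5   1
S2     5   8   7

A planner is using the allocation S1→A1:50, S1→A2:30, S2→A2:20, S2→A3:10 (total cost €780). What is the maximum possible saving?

210

Current plan cost = 50·8 + 30·5 + 20·8 + 10·7 = €780.
Optimal plan:
  S1->A1: 20 batches
  S1->A2: 50 batches
  S1->A3: 10 batches
  S2->A1: 30 batches
Optimal cost = €570.
Saving = 780 − 570 = €210.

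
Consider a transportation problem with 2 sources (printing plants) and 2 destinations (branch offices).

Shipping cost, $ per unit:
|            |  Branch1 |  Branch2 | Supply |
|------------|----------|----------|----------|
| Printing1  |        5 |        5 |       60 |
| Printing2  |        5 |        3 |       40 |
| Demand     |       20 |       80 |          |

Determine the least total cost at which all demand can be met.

420

A cheapest plan:
  Printing1–Branch1: 20 × $5 = $100
  Printing1–Branch2: 40 × $5 = $200
  Printing2–Branch2: 40 × $3 = $120
Total = 100 + 200 + 120 = $420.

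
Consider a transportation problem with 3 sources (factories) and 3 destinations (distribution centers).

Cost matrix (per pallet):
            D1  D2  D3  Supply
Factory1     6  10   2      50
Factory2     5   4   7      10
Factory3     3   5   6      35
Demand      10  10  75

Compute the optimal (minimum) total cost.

320

Optimal allocation:
  Factory1–D3: 50 × 2 = 100
  Factory2–D2: 10 × 4 = 40
  Factory3–D1: 10 × 3 = 30
  Factory3–D3: 25 × 6 = 150
Total = 100 + 40 + 30 + 150 = 320.
(Supply check: Factory1 ships 50; Factory2 ships 10; Factory3 ships 35.)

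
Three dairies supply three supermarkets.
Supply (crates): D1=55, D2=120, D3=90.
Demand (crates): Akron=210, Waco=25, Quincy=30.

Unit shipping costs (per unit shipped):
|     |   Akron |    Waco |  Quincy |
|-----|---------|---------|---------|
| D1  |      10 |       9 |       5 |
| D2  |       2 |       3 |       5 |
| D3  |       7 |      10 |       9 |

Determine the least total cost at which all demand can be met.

1245

A cheapest plan:
  D1->Waco: 25 × 9 = 225
  D1->Quincy: 30 × 5 = 150
  D2->Akron: 120 × 2 = 240
  D3->Akron: 90 × 7 = 630
Total = 225 + 150 + 240 + 630 = 1245.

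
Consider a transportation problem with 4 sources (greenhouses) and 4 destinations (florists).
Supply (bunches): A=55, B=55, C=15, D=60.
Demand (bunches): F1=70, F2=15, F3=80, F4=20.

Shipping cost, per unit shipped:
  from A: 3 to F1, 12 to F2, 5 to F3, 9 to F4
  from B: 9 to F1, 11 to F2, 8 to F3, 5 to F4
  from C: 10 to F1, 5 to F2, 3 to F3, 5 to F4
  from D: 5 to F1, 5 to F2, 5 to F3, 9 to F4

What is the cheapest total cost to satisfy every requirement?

890

Optimal allocation:
  A to F1: 55 × 3 = 165
  B to F3: 35 × 8 = 280
  B to F4: 20 × 5 = 100
  C to F3: 15 × 3 = 45
  D to F1: 15 × 5 = 75
  D to F2: 15 × 5 = 75
  D to F3: 30 × 5 = 150
Total = 165 + 280 + 100 + 45 + 75 + 75 + 150 = 890.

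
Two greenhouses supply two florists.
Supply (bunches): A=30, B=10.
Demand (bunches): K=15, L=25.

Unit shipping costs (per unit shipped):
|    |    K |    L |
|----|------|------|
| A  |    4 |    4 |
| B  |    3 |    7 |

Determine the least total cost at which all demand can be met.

150

A cheapest plan:
  A–K: 5 × 4 = 20
  A–L: 25 × 4 = 100
  B–K: 10 × 3 = 30
Total = 20 + 100 + 30 = 150.
(Supply check: A ships 30; B ships 10.)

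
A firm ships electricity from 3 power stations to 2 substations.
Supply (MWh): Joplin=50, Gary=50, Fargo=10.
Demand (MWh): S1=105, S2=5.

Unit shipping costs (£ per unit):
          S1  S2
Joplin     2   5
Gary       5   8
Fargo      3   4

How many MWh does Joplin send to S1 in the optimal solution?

The minimum-cost plan:
  Joplin–S1: 50 MWh
  Gary–S1: 50 MWh
  Fargo–S1: 5 MWh
  Fargo–S2: 5 MWh
Total cost = £385.
So Joplin→S1 carries 50 MWh.

50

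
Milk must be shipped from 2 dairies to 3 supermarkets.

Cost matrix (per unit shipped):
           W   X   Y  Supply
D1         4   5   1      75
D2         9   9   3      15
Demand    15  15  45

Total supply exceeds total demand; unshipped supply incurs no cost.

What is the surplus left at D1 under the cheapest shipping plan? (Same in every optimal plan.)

An optimal plan:
  D1 to W: 15 × 4 = 60
  D1 to X: 15 × 5 = 75
  D1 to Y: 45 × 1 = 45
Total cost = 180.
D1 ships 75 of its 75, leaving 0.

0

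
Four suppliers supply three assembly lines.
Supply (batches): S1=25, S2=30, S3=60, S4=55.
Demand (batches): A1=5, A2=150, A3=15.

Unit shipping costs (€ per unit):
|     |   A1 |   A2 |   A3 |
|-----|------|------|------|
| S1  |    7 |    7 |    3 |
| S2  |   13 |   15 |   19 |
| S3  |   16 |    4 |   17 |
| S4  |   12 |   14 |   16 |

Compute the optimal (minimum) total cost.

1565

A cheapest plan:
  S1→A2: 10 batches
  S1→A3: 15 batches
  S2→A1: 5 batches
  S2→A2: 25 batches
  S3→A2: 60 batches
  S4→A2: 55 batches
Total cost = €1565.
(Supply check: S1 ships 25; S2 ships 30; S3 ships 60; S4 ships 55.)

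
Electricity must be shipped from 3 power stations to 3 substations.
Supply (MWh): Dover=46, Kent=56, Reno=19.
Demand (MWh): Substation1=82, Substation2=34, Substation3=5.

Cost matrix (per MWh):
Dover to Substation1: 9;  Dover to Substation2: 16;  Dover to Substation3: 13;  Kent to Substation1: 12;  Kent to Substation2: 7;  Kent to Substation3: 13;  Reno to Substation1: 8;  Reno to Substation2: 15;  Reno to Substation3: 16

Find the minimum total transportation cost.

One minimum-cost allocation:
  Dover–Substation1: 46 × 9 = 414
  Kent–Substation1: 17 × 12 = 204
  Kent–Substation2: 34 × 7 = 238
  Kent–Substation3: 5 × 13 = 65
  Reno–Substation1: 19 × 8 = 152
Total = 414 + 204 + 238 + 65 + 152 = 1073.

1073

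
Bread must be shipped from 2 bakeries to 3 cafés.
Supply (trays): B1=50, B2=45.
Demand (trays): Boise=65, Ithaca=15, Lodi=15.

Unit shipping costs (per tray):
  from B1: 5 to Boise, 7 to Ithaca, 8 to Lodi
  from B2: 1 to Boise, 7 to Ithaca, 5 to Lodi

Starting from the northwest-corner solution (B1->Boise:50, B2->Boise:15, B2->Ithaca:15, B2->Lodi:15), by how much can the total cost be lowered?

Current plan cost = 50·5 + 15·1 + 15·7 + 15·5 = 445.
Optimal plan:
  B1–Boise: 20 × 5 = 100
  B1–Ithaca: 15 × 7 = 105
  B1–Lodi: 15 × 8 = 120
  B2–Boise: 45 × 1 = 45
Optimal cost = 370.
Saving = 445 − 370 = 75.

75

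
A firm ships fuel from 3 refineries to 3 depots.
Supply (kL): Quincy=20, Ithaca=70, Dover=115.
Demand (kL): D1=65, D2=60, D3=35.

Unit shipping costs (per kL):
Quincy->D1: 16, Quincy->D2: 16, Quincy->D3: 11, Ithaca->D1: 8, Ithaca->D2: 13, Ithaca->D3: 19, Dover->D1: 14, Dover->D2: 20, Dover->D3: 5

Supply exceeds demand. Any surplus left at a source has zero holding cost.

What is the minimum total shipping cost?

1745

An optimal shipping plan:
  Quincy→D2: 20 × 16 = 320
  Ithaca→D1: 30 × 8 = 240
  Ithaca→D2: 40 × 13 = 520
  Dover→D1: 35 × 14 = 490
  Dover→D3: 35 × 5 = 175
Total = 320 + 240 + 520 + 490 + 175 = 1745.
(Supply check: Quincy ships 20; Ithaca ships 70; Dover ships 70.)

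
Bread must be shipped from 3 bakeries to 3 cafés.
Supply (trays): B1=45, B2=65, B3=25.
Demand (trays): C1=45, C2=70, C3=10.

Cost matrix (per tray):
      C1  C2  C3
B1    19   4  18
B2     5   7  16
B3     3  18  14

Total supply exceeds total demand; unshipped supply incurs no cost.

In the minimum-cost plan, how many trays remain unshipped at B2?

10

Minimum-cost shipments:
  B1–C2: 45 × 4 = 180
  B2–C1: 20 × 5 = 100
  B2–C2: 25 × 7 = 175
  B2–C3: 10 × 16 = 160
  B3–C1: 25 × 3 = 75
Total cost = 690.
B2 ships 55 of its 65, leaving 10.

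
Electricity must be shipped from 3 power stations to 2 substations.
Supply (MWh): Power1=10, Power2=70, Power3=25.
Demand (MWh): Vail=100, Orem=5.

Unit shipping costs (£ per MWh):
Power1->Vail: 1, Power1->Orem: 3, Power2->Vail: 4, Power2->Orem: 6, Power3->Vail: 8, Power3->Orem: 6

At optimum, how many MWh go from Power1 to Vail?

Solving gives:
  Power1->Vail: 10 × £1 = £10
  Power2->Vail: 70 × £4 = £280
  Power3->Vail: 20 × £8 = £160
  Power3->Orem: 5 × £6 = £30
Total cost = £480.
So Power1→Vail carries 10 MWh.

10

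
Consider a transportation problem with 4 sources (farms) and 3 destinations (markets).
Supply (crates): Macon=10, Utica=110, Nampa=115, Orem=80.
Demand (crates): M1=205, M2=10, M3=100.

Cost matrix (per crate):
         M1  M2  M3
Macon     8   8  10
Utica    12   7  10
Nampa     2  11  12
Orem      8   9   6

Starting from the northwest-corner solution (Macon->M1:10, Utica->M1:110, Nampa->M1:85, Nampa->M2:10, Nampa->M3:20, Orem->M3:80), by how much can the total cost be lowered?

Current plan cost = 10·8 + 110·12 + 85·2 + 10·11 + 20·12 + 80·6 = 2400.
Optimal plan:
  Macon–M1: 10 × 8 = 80
  Utica–M1: 80 × 12 = 960
  Utica–M2: 10 × 7 = 70
  Utica–M3: 20 × 10 = 200
  Nampa–M1: 115 × 2 = 230
  Orem–M3: 80 × 6 = 480
Optimal cost = 2020.
Saving = 2400 − 2020 = 380.

380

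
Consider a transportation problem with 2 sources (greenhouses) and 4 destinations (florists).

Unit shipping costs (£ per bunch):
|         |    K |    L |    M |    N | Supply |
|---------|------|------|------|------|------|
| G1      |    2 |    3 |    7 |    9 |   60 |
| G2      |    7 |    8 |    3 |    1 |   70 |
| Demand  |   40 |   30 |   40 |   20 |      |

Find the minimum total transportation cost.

360

A cheapest plan:
  G1->K: 40 × £2 = £80
  G1->L: 20 × £3 = £60
  G2->L: 10 × £8 = £80
  G2->M: 40 × £3 = £120
  G2->N: 20 × £1 = £20
Total = 80 + 60 + 80 + 120 + 20 = £360.
(Supply check: G1 ships 60; G2 ships 70.)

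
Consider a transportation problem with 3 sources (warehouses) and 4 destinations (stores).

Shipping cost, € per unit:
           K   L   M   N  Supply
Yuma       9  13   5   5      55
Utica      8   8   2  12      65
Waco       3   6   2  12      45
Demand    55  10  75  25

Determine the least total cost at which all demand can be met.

640

An optimal shipping plan:
  Yuma→K: 10 × €9 = €90
  Yuma→M: 20 × €5 = €100
  Yuma→N: 25 × €5 = €125
  Utica→L: 10 × €8 = €80
  Utica→M: 55 × €2 = €110
  Waco→K: 45 × €3 = €135
Total = 90 + 100 + 125 + 80 + 110 + 135 = €640.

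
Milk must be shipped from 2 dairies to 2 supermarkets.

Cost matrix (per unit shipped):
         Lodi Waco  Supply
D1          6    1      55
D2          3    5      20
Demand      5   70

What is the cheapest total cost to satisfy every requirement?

145

A cheapest plan:
  D1–Waco: 55 × 1 = 55
  D2–Lodi: 5 × 3 = 15
  D2–Waco: 15 × 5 = 75
Total = 55 + 15 + 75 = 145.
(Supply check: D1 ships 55; D2 ships 20.)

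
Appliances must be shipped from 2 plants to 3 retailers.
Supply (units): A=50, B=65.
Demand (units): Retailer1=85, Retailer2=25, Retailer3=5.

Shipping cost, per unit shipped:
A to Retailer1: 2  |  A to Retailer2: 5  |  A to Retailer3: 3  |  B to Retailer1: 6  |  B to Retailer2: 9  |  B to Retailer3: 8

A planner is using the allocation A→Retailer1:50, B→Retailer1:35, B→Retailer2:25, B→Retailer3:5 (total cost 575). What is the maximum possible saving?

5

Current plan cost = 50·2 + 35·6 + 25·9 + 5·8 = 575.
Optimal plan:
  A->Retailer1: 20 × 2 = 40
  A->Retailer2: 25 × 5 = 125
  A->Retailer3: 5 × 3 = 15
  B->Retailer1: 65 × 6 = 390
Optimal cost = 570.
Saving = 575 − 570 = 5.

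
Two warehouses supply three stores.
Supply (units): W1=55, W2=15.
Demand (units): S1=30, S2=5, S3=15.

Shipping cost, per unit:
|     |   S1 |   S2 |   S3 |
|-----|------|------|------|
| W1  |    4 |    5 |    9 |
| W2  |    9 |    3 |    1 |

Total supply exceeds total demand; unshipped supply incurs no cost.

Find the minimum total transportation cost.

160

Optimal allocation:
  W1->S1: 30 × 4 = 120
  W1->S2: 5 × 5 = 25
  W2->S3: 15 × 1 = 15
Total = 120 + 25 + 15 = 160.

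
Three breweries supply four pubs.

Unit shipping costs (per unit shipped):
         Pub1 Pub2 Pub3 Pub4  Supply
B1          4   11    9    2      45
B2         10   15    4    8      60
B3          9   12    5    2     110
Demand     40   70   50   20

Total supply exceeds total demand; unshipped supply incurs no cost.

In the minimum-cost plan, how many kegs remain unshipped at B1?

An optimal plan:
  B1 to Pub1: 40 × 4 = 160
  B1 to Pub2: 5 × 11 = 55
  B2 to Pub3: 50 × 4 = 200
  B3 to Pub2: 65 × 12 = 780
  B3 to Pub4: 20 × 2 = 40
Total cost = 1235.
B1 ships 45 of its 45, leaving 0.

0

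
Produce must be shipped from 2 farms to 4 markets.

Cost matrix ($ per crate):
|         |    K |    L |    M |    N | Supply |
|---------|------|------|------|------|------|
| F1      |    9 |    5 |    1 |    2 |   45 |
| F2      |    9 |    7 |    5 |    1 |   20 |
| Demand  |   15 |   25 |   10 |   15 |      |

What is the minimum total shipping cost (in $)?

A cheapest plan:
  F1→K: 10 crates
  F1→L: 25 crates
  F1→M: 10 crates
  F2→K: 5 crates
  F2→N: 15 crates
Total cost = $285.

285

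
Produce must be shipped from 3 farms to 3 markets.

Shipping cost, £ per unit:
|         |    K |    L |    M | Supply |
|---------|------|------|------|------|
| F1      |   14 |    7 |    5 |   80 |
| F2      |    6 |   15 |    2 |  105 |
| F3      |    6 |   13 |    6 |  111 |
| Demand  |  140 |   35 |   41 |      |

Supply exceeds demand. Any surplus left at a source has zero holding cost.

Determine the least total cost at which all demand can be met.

1167

An optimal shipping plan:
  F1->L: 35 × £7 = £245
  F2->K: 64 × £6 = £384
  F2->M: 41 × £2 = £82
  F3->K: 76 × £6 = £456
Total = 245 + 384 + 82 + 456 = £1167.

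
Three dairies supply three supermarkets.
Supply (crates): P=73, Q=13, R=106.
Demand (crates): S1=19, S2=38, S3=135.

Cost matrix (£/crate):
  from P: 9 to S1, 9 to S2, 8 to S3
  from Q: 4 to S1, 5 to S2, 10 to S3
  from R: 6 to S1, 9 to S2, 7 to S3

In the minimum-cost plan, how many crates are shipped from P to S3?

48

Solving gives:
  P to S2: 25 crates
  P to S3: 48 crates
  Q to S2: 13 crates
  R to S1: 19 crates
  R to S3: 87 crates
Total cost = £1397.
So P→S3 carries 48 crates.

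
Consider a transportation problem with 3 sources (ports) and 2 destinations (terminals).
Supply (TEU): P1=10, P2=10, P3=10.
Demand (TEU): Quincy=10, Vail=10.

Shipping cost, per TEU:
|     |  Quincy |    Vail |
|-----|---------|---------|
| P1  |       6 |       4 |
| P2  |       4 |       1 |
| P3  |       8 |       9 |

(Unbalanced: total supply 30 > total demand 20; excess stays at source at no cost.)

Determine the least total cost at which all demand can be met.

One minimum-cost allocation:
  P1→Quincy: 10 × 6 = 60
  P2→Vail: 10 × 1 = 10
Total = 60 + 10 = 70.

70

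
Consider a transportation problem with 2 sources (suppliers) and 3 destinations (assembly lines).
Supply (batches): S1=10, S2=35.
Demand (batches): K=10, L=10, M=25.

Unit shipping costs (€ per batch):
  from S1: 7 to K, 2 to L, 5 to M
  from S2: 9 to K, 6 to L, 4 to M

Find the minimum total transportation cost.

210

A cheapest plan:
  S1→L: 10 × €2 = €20
  S2→K: 10 × €9 = €90
  S2→M: 25 × €4 = €100
Total = 20 + 90 + 100 = €210.
(Supply check: S1 ships 10; S2 ships 35.)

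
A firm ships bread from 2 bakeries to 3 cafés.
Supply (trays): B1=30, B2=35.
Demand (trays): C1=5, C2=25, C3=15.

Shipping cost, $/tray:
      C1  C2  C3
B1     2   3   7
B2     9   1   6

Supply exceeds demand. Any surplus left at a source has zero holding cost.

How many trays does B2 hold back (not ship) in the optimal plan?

0

Minimum-cost shipments:
  B1 to C1: 5 trays
  B1 to C3: 5 trays
  B2 to C2: 25 trays
  B2 to C3: 10 trays
Total cost = $130.
B2 ships 35 of its 35, leaving 0.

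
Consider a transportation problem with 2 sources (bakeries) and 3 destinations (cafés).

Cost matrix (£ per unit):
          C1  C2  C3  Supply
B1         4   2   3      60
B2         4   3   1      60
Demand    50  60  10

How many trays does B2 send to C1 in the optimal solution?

50

Optimal shipments:
  B1–C2: 60 × £2 = £120
  B2–C1: 50 × £4 = £200
  B2–C3: 10 × £1 = £10
Total cost = £330.
So B2→C1 carries 50 trays.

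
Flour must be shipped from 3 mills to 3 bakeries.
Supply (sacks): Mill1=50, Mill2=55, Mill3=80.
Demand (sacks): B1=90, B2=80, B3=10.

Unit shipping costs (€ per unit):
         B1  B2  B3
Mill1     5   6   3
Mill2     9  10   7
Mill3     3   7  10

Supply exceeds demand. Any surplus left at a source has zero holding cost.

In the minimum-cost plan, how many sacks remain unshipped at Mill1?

0

An optimal plan:
  Mill1–B2: 50 sacks
  Mill2–B1: 10 sacks
  Mill2–B2: 30 sacks
  Mill2–B3: 10 sacks
  Mill3–B1: 80 sacks
Total cost = €1000.
Mill1 ships 50 of its 50, leaving 0.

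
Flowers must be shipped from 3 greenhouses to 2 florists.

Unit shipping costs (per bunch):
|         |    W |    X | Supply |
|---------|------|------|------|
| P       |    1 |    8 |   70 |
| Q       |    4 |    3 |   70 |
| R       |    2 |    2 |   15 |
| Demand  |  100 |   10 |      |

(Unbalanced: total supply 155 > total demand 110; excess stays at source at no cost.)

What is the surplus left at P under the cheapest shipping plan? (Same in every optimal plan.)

An optimal plan:
  P→W: 70 × 1 = 70
  Q→W: 15 × 4 = 60
  Q→X: 10 × 3 = 30
  R→W: 15 × 2 = 30
Total cost = 190.
P ships 70 of its 70, leaving 0.

0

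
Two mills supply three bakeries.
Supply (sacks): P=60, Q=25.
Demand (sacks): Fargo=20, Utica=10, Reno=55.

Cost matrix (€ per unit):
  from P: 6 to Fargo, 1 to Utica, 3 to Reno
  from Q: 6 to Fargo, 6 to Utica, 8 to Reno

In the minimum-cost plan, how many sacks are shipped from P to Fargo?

Solving gives:
  P→Utica: 10 × €1 = €10
  P→Reno: 50 × €3 = €150
  Q→Fargo: 20 × €6 = €120
  Q→Reno: 5 × €8 = €40
Total cost = €320.
The route P→Fargo is not used.

0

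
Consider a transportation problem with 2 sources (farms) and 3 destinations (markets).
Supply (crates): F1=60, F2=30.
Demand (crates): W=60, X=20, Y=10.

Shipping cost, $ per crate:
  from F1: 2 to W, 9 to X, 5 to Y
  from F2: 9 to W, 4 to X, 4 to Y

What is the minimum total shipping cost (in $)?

240

Optimal allocation:
  F1 to W: 60 × $2 = $120
  F2 to X: 20 × $4 = $80
  F2 to Y: 10 × $4 = $40
Total = 120 + 80 + 40 = $240.
(Supply check: F1 ships 60; F2 ships 30.)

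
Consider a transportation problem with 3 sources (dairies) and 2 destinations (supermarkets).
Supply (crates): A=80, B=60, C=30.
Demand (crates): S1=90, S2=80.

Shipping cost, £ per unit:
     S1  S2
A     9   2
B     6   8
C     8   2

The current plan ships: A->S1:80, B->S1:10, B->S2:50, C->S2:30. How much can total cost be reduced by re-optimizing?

480

Current plan cost = 80·9 + 10·6 + 50·8 + 30·2 = £1240.
Optimal plan:
  A→S2: 80 crates
  B→S1: 60 crates
  C→S1: 30 crates
Optimal cost = £760.
Saving = 1240 − 760 = £480.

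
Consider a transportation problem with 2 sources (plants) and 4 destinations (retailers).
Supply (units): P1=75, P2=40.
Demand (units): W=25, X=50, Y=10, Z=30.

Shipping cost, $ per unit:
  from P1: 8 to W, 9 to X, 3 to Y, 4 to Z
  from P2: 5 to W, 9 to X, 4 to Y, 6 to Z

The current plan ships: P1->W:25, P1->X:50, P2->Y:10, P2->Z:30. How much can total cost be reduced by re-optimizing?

Current plan cost = 25·8 + 50·9 + 10·4 + 30·6 = $870.
Optimal plan:
  P1–X: 35 × $9 = $315
  P1–Y: 10 × $3 = $30
  P1–Z: 30 × $4 = $120
  P2–W: 25 × $5 = $125
  P2–X: 15 × $9 = $135
Optimal cost = $725.
Saving = 870 − 725 = $145.

145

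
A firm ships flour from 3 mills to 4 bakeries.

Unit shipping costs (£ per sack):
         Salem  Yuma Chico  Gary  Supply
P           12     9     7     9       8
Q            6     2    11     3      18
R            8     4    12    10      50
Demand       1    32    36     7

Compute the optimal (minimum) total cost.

527

One minimum-cost allocation:
  P→Chico: 8 × £7 = £56
  Q→Yuma: 11 × £2 = £22
  Q→Gary: 7 × £3 = £21
  R→Salem: 1 × £8 = £8
  R→Yuma: 21 × £4 = £84
  R→Chico: 28 × £12 = £336
Total = 56 + 22 + 21 + 8 + 84 + 336 = £527.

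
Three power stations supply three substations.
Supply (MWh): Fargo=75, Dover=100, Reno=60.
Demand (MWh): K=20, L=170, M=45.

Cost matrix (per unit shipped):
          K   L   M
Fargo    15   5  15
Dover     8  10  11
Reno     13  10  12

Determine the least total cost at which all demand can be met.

1980

Optimal allocation:
  Fargo→L: 75 × 5 = 375
  Dover→K: 20 × 8 = 160
  Dover→L: 35 × 10 = 350
  Dover→M: 45 × 11 = 495
  Reno→L: 60 × 10 = 600
Total = 375 + 160 + 350 + 495 + 600 = 1980.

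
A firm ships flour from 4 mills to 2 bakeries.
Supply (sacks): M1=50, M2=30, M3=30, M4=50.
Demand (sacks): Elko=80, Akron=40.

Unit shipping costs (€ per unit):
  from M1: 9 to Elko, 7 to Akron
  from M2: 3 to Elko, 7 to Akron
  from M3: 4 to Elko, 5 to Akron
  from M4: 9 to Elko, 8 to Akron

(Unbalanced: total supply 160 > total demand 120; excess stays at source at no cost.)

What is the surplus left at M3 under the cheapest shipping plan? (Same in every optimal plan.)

Minimum-cost shipments:
  M1–Akron: 40 sacks
  M2–Elko: 30 sacks
  M3–Elko: 30 sacks
  M4–Elko: 20 sacks
Total cost = €670.
M3 ships 30 of its 30, leaving 0.

0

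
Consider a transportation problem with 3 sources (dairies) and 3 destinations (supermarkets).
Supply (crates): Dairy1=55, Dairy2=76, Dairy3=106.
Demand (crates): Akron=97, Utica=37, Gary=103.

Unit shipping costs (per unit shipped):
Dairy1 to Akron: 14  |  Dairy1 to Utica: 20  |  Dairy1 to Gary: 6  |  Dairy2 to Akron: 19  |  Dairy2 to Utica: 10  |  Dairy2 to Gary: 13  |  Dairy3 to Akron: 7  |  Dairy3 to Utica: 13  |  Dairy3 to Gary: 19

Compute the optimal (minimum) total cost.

2030

A cheapest plan:
  Dairy1->Gary: 55 crates
  Dairy2->Utica: 28 crates
  Dairy2->Gary: 48 crates
  Dairy3->Akron: 97 crates
  Dairy3->Utica: 9 crates
Total cost = 2030.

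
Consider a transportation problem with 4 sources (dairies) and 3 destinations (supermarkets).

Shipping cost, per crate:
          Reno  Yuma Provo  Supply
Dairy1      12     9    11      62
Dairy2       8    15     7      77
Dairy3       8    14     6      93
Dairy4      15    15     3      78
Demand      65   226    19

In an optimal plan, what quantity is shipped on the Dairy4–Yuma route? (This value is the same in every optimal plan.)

59

Optimal shipments:
  Dairy1->Yuma: 62 × 9 = 558
  Dairy2->Reno: 65 × 8 = 520
  Dairy2->Yuma: 12 × 15 = 180
  Dairy3->Yuma: 93 × 14 = 1302
  Dairy4->Yuma: 59 × 15 = 885
  Dairy4->Provo: 19 × 3 = 57
Total cost = 3502.
So Dairy4→Yuma carries 59 crates.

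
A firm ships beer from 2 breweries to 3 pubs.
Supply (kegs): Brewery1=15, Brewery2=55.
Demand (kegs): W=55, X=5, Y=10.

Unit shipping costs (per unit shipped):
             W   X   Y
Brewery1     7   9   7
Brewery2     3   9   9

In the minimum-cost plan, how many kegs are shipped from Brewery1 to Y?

Optimal shipments:
  Brewery1→X: 5 × 9 = 45
  Brewery1→Y: 10 × 7 = 70
  Brewery2→W: 55 × 3 = 165
Total cost = 280.
So Brewery1→Y carries 10 kegs.

10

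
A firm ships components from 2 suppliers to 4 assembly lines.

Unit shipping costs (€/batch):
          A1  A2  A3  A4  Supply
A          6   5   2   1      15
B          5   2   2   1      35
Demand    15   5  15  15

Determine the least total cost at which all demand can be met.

130

One minimum-cost allocation:
  A to A3: 15 batches
  B to A1: 15 batches
  B to A2: 5 batches
  B to A4: 15 batches
Total cost = €130.
(Supply check: A ships 15; B ships 35.)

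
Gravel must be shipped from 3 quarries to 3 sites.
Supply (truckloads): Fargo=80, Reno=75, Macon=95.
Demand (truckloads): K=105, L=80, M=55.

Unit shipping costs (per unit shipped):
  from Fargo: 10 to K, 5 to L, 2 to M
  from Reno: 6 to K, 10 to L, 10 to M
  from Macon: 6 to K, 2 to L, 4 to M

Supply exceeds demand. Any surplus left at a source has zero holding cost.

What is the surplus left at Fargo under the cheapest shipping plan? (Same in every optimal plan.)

Minimum-cost shipments:
  Fargo–L: 15 × 5 = 75
  Fargo–M: 55 × 2 = 110
  Reno–K: 75 × 6 = 450
  Macon–K: 30 × 6 = 180
  Macon–L: 65 × 2 = 130
Total cost = 945.
Fargo ships 70 of its 80, leaving 10.

10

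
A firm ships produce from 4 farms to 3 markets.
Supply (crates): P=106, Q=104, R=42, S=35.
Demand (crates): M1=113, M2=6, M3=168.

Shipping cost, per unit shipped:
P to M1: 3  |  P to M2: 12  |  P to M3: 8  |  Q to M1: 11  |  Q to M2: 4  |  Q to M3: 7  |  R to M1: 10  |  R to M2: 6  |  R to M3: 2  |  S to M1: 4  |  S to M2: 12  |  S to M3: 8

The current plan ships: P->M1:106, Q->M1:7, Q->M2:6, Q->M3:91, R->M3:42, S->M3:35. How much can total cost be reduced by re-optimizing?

56

Current plan cost = 106·3 + 7·11 + 6·4 + 91·7 + 42·2 + 35·8 = 1420.
Optimal plan:
  P to M1: 106 × 3 = 318
  Q to M2: 6 × 4 = 24
  Q to M3: 98 × 7 = 686
  R to M3: 42 × 2 = 84
  S to M1: 7 × 4 = 28
  S to M3: 28 × 8 = 224
Optimal cost = 1364.
Saving = 1420 − 1364 = 56.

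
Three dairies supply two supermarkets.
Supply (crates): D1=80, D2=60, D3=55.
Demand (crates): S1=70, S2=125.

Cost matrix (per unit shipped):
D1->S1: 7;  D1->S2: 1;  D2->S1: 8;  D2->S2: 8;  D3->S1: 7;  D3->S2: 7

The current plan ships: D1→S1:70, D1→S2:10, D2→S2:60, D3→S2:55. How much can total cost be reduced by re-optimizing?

420

Current plan cost = 70·7 + 10·1 + 60·8 + 55·7 = 1365.
Optimal plan:
  D1→S2: 80 × 1 = 80
  D2→S1: 60 × 8 = 480
  D3→S1: 10 × 7 = 70
  D3→S2: 45 × 7 = 315
Optimal cost = 945.
Saving = 1365 − 945 = 420.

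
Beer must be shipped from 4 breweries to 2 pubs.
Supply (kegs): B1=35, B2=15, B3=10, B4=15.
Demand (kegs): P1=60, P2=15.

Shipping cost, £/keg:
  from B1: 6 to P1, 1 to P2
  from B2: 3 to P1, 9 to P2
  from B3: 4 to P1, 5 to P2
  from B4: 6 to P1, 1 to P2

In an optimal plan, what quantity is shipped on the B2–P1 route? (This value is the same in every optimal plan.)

15

The minimum-cost plan:
  B1->P1: 20 × £6 = £120
  B1->P2: 15 × £1 = £15
  B2->P1: 15 × £3 = £45
  B3->P1: 10 × £4 = £40
  B4->P1: 15 × £6 = £90
Total cost = £310.
So B2→P1 carries 15 kegs.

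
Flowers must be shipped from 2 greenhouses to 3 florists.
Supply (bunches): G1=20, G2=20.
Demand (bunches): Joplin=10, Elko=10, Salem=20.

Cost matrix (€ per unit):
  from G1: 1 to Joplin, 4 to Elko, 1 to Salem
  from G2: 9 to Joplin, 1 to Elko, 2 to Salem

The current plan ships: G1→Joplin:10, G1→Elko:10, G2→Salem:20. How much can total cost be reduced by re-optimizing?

40

Current plan cost = 10·1 + 10·4 + 20·2 = €90.
Optimal plan:
  G1–Joplin: 10 bunches
  G1–Salem: 10 bunches
  G2–Elko: 10 bunches
  G2–Salem: 10 bunches
Optimal cost = €50.
Saving = 90 − 50 = €40.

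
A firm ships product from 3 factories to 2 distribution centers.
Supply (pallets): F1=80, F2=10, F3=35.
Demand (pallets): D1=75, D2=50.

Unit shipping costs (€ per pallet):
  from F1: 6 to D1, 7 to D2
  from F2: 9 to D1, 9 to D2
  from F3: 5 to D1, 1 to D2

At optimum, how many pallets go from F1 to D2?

5

Solving gives:
  F1→D1: 75 × €6 = €450
  F1→D2: 5 × €7 = €35
  F2→D2: 10 × €9 = €90
  F3→D2: 35 × €1 = €35
Total cost = €610.
So F1→D2 carries 5 pallets.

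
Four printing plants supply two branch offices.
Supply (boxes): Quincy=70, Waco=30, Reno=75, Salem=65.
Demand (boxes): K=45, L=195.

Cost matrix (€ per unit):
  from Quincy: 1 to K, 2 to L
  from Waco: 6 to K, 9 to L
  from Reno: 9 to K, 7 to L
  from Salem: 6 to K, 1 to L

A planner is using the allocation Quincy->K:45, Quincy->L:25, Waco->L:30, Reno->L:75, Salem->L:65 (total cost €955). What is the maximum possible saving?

60

Current plan cost = 45·1 + 25·2 + 30·9 + 75·7 + 65·1 = €955.
Optimal plan:
  Quincy->K: 15 × €1 = €15
  Quincy->L: 55 × €2 = €110
  Waco->K: 30 × €6 = €180
  Reno->L: 75 × €7 = €525
  Salem->L: 65 × €1 = €65
Optimal cost = €895.
Saving = 955 − 895 = €60.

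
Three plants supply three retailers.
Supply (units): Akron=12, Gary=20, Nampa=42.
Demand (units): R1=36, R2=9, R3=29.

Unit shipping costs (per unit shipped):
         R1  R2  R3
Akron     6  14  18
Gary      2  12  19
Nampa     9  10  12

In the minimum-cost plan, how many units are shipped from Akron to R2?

The minimum-cost plan:
  Akron to R1: 12 × 6 = 72
  Gary to R1: 20 × 2 = 40
  Nampa to R1: 4 × 9 = 36
  Nampa to R2: 9 × 10 = 90
  Nampa to R3: 29 × 12 = 348
Total cost = 586.
The route Akron→R2 is not used.

0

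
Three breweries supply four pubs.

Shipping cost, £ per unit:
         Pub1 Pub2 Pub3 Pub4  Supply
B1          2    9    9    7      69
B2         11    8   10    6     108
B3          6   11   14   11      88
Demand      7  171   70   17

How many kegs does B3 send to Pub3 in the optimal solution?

Solving gives:
  B1->Pub3: 69 × £9 = £621
  B2->Pub2: 90 × £8 = £720
  B2->Pub3: 1 × £10 = £10
  B2->Pub4: 17 × £6 = £102
  B3->Pub1: 7 × £6 = £42
  B3->Pub2: 81 × £11 = £891
Total cost = £2386.
The route B3→Pub3 is not used.

0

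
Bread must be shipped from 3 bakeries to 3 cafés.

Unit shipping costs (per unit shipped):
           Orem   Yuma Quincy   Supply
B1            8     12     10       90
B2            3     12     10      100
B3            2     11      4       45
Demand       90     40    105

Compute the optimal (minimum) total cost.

1530

An optimal shipping plan:
  B1→Yuma: 40 trays
  B1→Quincy: 50 trays
  B2→Orem: 90 trays
  B2→Quincy: 10 trays
  B3→Quincy: 45 trays
Total cost = 1530.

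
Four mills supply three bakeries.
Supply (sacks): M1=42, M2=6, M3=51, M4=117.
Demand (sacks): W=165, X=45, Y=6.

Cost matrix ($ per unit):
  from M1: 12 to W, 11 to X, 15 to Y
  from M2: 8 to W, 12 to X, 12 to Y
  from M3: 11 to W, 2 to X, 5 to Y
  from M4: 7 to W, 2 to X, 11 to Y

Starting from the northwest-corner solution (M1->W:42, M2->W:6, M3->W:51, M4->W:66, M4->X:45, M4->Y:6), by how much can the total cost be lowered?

240

Current plan cost = 42·12 + 6·8 + 51·11 + 66·7 + 45·2 + 6·11 = $1731.
Optimal plan:
  M1→W: 42 × $12 = $504
  M2→W: 6 × $8 = $48
  M3→X: 45 × $2 = $90
  M3→Y: 6 × $5 = $30
  M4→W: 117 × $7 = $819
Optimal cost = $1491.
Saving = 1731 − 1491 = $240.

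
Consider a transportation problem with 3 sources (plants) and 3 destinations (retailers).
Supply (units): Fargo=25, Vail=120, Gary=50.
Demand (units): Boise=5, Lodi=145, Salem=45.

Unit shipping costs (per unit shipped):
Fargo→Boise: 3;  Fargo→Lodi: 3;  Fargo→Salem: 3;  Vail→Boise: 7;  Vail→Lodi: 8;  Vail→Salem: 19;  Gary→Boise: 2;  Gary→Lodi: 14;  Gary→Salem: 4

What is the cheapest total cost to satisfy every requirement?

Optimal allocation:
  Fargo→Lodi: 25 × 3 = 75
  Vail→Lodi: 120 × 8 = 960
  Gary→Boise: 5 × 2 = 10
  Gary→Salem: 45 × 4 = 180
Total = 75 + 960 + 10 + 180 = 1225.

1225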